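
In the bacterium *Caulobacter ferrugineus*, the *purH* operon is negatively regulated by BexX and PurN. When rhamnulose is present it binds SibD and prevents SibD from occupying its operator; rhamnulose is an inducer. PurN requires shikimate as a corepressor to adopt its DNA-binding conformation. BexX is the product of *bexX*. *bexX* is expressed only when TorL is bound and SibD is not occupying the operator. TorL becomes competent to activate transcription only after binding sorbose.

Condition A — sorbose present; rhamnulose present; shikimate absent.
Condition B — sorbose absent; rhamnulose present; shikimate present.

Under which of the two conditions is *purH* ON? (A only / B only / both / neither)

neither

Condition A:
Sorbose is present, so TorL is active.
Rhamnulose is present, so SibD is inactive.
No repressor is bound and TorL is active, so *bexX* is transcribed.
So BexX is produced and active.
Shikimate is absent, so PurN is inactive.
With repressor BexX bound, *purH* is not transcribed.
→ *purH* is OFF in A.
Condition B:
Sorbose is absent, so TorL is inactive.
Rhamnulose is present, so SibD is inactive.
Required activator TorL is absent, so *bexX* is not transcribed.
So BexX is not produced.
Shikimate is present, so PurN is active.
With repressor PurN bound, *purH* is not transcribed.
→ *purH* is OFF in B.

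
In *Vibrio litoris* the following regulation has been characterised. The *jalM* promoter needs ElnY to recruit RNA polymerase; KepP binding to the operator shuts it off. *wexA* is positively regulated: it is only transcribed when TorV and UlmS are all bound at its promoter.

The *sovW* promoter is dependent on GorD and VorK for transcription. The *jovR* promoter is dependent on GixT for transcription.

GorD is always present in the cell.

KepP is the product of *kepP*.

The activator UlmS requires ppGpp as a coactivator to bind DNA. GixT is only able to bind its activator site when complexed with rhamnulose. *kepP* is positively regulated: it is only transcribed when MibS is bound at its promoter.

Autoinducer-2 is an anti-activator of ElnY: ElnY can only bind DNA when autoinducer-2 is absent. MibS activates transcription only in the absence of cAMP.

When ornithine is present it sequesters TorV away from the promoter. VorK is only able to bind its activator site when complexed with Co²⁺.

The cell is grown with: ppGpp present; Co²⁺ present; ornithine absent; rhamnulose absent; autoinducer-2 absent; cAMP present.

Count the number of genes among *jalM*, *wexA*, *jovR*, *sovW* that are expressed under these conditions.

Autoinducer-2 is absent, so ElnY is active.
cAMP is present, so MibS is inactive.
Required activator MibS is absent, so *kepP* is not transcribed.
So KepP is not produced.
No repressor is bound and ElnY is active, so *jalM* is transcribed.
→ *jalM* is ON.
Ornithine is absent, so TorV is active.
ppGpp is present, so UlmS is active.
No repressor is bound and TorV and UlmS are active, so *wexA* is transcribed.
→ *wexA* is ON.
Rhamnulose is absent, so GixT is inactive.
Required activator GixT is absent, so *jovR* is not transcribed.
→ *jovR* is OFF.
GorD is produced constitutively and is active.
Co²⁺ is present, so VorK is active.
No repressor is bound and GorD and VorK are active, so *sovW* is transcribed.
→ *sovW* is ON.
3 of the 4 genes are transcribed.

3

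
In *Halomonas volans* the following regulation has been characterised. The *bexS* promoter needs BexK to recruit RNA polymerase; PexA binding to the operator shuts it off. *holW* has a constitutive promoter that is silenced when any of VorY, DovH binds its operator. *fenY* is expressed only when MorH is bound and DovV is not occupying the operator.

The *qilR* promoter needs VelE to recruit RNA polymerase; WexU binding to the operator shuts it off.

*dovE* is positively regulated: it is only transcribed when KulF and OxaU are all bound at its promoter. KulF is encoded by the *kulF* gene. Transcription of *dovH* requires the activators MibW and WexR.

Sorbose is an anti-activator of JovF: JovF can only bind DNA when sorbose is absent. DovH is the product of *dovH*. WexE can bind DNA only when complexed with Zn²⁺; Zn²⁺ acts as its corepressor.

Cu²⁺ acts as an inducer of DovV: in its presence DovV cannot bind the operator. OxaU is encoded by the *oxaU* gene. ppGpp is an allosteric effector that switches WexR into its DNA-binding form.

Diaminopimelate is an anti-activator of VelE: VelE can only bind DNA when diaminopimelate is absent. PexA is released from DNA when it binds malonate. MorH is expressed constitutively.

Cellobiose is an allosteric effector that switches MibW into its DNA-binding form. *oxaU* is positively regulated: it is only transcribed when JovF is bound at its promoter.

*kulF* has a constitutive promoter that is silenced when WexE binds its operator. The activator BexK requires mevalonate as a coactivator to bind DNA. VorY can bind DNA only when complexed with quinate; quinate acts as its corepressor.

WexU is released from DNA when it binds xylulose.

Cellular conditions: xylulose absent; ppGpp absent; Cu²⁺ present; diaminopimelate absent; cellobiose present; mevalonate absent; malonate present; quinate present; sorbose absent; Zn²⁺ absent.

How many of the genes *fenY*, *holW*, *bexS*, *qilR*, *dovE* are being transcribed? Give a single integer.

MorH is produced constitutively and is active.
Cu²⁺ is present, so DovV is inactive.
No repressor is bound and MorH is active, so *fenY* is transcribed.
→ *fenY* is ON.
Quinate is present, so VorY is active.
Cellobiose is present, so MibW is active.
ppGpp is absent, so WexR is inactive.
Required activator WexR is absent, so *dovH* is not transcribed.
So DovH is not produced.
With repressor VorY bound, *holW* is not transcribed.
→ *holW* is OFF.
Malonate is present, so PexA is inactive.
Mevalonate is absent, so BexK is inactive.
Required activator BexK is absent, so *bexS* is not transcribed.
→ *bexS* is OFF.
Diaminopimelate is absent, so VelE is active.
Xylulose is absent, so WexU is active.
With repressor WexU bound, *qilR* is not transcribed.
→ *qilR* is OFF.
Zn²⁺ is absent, so WexE is inactive.
With no repressor bound, *kulF* is transcribed.
So KulF is produced and active.
Sorbose is absent, so JovF is active.
No repressor is bound and JovF is active, so *oxaU* is transcribed.
So OxaU is produced and active.
No repressor is bound and KulF and OxaU are active, so *dovE* is transcribed.
→ *dovE* is ON.
2 of the 5 genes are transcribed.

2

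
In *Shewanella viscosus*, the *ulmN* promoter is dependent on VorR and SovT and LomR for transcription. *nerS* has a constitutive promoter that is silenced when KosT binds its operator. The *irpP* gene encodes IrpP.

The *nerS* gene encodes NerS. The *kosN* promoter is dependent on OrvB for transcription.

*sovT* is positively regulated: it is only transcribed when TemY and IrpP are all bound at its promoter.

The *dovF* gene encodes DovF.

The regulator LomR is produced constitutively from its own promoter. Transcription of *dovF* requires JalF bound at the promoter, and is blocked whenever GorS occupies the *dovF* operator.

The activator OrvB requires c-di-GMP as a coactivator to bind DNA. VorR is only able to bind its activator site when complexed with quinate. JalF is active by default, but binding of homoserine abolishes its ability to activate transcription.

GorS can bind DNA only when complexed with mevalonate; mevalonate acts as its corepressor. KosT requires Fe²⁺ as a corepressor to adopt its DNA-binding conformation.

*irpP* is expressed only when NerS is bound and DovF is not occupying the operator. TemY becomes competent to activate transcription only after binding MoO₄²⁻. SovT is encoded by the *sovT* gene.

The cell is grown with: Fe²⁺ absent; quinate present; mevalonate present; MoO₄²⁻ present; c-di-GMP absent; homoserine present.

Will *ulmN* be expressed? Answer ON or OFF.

Quinate is present, so VorR is active.
MoO₄²⁻ is present, so TemY is active.
Mevalonate is present, so GorS is active.
Homoserine is present, so JalF is inactive.
With repressor GorS bound, *dovF* is not transcribed.
So DovF is not produced.
Fe²⁺ is absent, so KosT is inactive.
With no repressor bound, *nerS* is transcribed.
So NerS is produced and active.
No repressor is bound and NerS is active, so *irpP* is transcribed.
So IrpP is produced and active.
No repressor is bound and TemY and IrpP are active, so *sovT* is transcribed.
So SovT is produced and active.
LomR is produced constitutively and is active.
No repressor is bound and VorR and SovT and LomR are active, so *ulmN* is transcribed.

ON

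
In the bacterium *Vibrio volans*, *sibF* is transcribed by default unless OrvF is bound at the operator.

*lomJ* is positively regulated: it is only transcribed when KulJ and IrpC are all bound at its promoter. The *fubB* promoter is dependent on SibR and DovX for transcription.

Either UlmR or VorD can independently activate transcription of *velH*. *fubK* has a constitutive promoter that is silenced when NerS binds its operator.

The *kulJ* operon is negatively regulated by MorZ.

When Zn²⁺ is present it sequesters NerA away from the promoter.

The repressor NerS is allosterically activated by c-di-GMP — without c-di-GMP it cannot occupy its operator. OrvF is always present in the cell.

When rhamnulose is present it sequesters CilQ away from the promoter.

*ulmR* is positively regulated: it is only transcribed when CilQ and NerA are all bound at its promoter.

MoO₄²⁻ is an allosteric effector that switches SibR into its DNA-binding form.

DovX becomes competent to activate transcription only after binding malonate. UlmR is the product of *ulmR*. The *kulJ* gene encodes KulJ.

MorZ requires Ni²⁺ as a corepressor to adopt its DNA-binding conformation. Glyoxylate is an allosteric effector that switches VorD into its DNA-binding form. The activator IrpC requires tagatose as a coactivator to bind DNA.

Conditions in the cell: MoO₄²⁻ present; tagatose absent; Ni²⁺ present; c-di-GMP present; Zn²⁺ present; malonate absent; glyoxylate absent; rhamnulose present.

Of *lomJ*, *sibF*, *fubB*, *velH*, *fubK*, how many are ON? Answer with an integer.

0

Ni²⁺ is present, so MorZ is active.
With repressor MorZ bound, *kulJ* is not transcribed.
So KulJ is not produced.
Tagatose is absent, so IrpC is inactive.
Required activator KulJ is absent, so *lomJ* is not transcribed.
→ *lomJ* is OFF.
OrvF is produced constitutively and is active.
With repressor OrvF bound, *sibF* is not transcribed.
→ *sibF* is OFF.
MoO₄²⁻ is present, so SibR is active.
Malonate is absent, so DovX is inactive.
Required activator DovX is absent, so *fubB* is not transcribed.
→ *fubB* is OFF.
Rhamnulose is present, so CilQ is inactive.
Zn²⁺ is present, so NerA is inactive.
Required activator CilQ is absent, so *ulmR* is not transcribed.
So UlmR is not produced.
Glyoxylate is absent, so VorD is inactive.
No activator is available at the *velH* promoter, so *velH* is not transcribed.
→ *velH* is OFF.
c-di-GMP is present, so NerS is active.
With repressor NerS bound, *fubK* is not transcribed.
→ *fubK* is OFF.
0 of the 5 genes are transcribed.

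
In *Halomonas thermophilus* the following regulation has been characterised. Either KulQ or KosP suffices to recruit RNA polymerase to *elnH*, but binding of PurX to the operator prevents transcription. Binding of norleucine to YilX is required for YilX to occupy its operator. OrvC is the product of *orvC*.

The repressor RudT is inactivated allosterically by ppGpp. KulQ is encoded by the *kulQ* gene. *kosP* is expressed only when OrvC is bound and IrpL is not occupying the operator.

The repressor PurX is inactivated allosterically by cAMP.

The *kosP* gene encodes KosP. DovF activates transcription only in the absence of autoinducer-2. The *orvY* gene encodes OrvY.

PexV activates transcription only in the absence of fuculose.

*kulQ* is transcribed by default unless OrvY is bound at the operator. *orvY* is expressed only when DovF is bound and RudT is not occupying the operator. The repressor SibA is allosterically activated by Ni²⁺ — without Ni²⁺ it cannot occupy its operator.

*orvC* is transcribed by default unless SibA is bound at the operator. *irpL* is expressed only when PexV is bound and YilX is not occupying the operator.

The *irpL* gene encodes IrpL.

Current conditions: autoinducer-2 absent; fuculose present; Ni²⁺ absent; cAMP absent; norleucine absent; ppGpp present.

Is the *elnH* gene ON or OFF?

Autoinducer-2 is absent, so DovF is active.
ppGpp is present, so RudT is inactive.
No repressor is bound and DovF is active, so *orvY* is transcribed.
So OrvY is produced and active.
With repressor OrvY bound, *kulQ* is not transcribed.
So KulQ is not produced.
cAMP is absent, so PurX is active.
Norleucine is absent, so YilX is inactive.
Fuculose is present, so PexV is inactive.
Required activator PexV is absent, so *irpL* is not transcribed.
So IrpL is not produced.
Ni²⁺ is absent, so SibA is inactive.
With no repressor bound, *orvC* is transcribed.
So OrvC is produced and active.
No repressor is bound and OrvC is active, so *kosP* is transcribed.
So KosP is produced and active.
With repressor PurX bound, *elnH* is not transcribed.

OFF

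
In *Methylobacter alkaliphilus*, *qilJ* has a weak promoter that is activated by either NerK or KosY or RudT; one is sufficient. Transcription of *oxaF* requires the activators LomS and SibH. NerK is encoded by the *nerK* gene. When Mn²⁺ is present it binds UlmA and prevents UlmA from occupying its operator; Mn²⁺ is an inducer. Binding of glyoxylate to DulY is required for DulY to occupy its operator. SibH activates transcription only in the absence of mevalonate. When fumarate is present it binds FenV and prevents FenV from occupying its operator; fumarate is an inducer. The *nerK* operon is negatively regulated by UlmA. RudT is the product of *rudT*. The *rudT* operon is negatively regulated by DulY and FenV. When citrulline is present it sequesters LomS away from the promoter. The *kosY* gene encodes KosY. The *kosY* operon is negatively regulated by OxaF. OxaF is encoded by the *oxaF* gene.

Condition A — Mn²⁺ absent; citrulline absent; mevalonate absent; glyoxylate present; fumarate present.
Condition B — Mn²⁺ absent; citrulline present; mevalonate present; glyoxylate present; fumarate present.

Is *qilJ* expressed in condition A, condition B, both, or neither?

Condition A:
Mn²⁺ is absent, so UlmA is active.
With repressor UlmA bound, *nerK* is not transcribed.
So NerK is not produced.
Citrulline is absent, so LomS is active.
Mevalonate is absent, so SibH is active.
No repressor is bound and LomS and SibH are active, so *oxaF* is transcribed.
So OxaF is produced and active.
With repressor OxaF bound, *kosY* is not transcribed.
So KosY is not produced.
Glyoxylate is present, so DulY is active.
Fumarate is present, so FenV is inactive.
With repressor DulY bound, *rudT* is not transcribed.
So RudT is not produced.
No activator is available at the *qilJ* promoter, so *qilJ* is not transcribed.
→ *qilJ* is OFF in A.
Condition B:
Mn²⁺ is absent, so UlmA is active.
With repressor UlmA bound, *nerK* is not transcribed.
So NerK is not produced.
Citrulline is present, so LomS is inactive.
Mevalonate is present, so SibH is inactive.
Required activator LomS is absent, so *oxaF* is not transcribed.
So OxaF is not produced.
With no repressor bound, *kosY* is transcribed.
So KosY is produced and active.
Glyoxylate is present, so DulY is active.
Fumarate is present, so FenV is inactive.
With repressor DulY bound, *rudT* is not transcribed.
So RudT is not produced.
Activator KosY is present, so *qilJ* is transcribed.
→ *qilJ* is ON in B.

B only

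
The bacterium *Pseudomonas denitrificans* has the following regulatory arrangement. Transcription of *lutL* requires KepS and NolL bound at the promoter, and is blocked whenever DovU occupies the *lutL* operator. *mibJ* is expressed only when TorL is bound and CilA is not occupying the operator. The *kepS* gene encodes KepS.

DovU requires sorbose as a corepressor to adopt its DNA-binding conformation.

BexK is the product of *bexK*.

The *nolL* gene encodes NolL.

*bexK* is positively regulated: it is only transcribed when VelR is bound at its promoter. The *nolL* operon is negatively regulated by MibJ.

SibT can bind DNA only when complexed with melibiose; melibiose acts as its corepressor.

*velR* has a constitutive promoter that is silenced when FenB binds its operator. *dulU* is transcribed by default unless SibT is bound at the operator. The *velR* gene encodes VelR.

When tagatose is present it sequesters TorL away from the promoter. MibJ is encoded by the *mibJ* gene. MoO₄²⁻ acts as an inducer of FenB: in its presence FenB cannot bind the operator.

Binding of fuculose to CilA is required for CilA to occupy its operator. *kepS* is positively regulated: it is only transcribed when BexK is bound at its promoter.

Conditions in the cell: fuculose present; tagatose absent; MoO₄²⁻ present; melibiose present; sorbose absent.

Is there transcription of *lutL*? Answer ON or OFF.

MoO₄²⁻ is present, so FenB is inactive.
With no repressor bound, *velR* is transcribed.
So VelR is produced and active.
No repressor is bound and VelR is active, so *bexK* is transcribed.
So BexK is produced and active.
No repressor is bound and BexK is active, so *kepS* is transcribed.
So KepS is produced and active.
Sorbose is absent, so DovU is inactive.
Tagatose is absent, so TorL is active.
Fuculose is present, so CilA is active.
With repressor CilA bound, *mibJ* is not transcribed.
So MibJ is not produced.
With no repressor bound, *nolL* is transcribed.
So NolL is produced and active.
No repressor is bound and KepS and NolL are active, so *lutL* is transcribed.

ON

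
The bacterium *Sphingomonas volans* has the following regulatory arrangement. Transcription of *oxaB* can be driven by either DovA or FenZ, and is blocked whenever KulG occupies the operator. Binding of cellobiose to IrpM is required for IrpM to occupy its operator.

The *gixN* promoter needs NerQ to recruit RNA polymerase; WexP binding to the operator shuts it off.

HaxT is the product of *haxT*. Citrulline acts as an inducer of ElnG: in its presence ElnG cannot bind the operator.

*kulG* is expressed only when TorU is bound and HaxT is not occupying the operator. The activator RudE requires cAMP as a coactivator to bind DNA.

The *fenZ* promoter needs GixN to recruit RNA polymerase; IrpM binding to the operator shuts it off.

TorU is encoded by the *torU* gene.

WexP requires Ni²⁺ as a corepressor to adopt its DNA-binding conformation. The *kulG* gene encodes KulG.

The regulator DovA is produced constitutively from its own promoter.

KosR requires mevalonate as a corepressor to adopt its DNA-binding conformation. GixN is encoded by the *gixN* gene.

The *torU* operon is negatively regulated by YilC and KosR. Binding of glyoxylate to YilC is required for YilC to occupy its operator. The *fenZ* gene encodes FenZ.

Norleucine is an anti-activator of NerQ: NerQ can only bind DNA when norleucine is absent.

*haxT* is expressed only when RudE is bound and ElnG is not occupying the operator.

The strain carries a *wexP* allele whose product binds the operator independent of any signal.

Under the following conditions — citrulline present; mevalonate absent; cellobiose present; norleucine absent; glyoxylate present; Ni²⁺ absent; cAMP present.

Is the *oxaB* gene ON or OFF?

Citrulline is present, so ElnG is inactive.
cAMP is present, so RudE is active.
No repressor is bound and RudE is active, so *haxT* is transcribed.
So HaxT is produced and active.
Glyoxylate is present, so YilC is active.
Mevalonate is absent, so KosR is inactive.
With repressor YilC bound, *torU* is not transcribed.
So TorU is not produced.
With repressor HaxT bound, *kulG* is not transcribed.
So KulG is not produced.
DovA is produced constitutively and is active.
WexP is constitutively active in this strain.
Norleucine is absent, so NerQ is active.
With repressor WexP bound, *gixN* is not transcribed.
So GixN is not produced.
Cellobiose is present, so IrpM is active.
With repressor IrpM bound, *fenZ* is not transcribed.
So FenZ is not produced.
Activator DovA is present, so *oxaB* is transcribed.

ON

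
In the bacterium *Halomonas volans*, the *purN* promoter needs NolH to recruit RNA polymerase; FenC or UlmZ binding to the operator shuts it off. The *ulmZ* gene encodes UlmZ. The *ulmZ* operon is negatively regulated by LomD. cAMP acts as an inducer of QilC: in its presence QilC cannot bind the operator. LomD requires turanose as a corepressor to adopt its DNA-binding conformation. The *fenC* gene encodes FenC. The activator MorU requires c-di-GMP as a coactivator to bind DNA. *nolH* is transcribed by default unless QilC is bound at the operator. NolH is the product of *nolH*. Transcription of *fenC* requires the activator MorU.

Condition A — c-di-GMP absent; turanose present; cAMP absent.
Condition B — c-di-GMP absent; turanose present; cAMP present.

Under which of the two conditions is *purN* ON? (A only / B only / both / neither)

B only

Condition A:
c-di-GMP is absent, so MorU is inactive.
Required activator MorU is absent, so *fenC* is not transcribed.
So FenC is not produced.
Turanose is present, so LomD is active.
With repressor LomD bound, *ulmZ* is not transcribed.
So UlmZ is not produced.
cAMP is absent, so QilC is active.
With repressor QilC bound, *nolH* is not transcribed.
So NolH is not produced.
Required activator NolH is absent, so *purN* is not transcribed.
→ *purN* is OFF in A.
Condition B:
c-di-GMP is absent, so MorU is inactive.
Required activator MorU is absent, so *fenC* is not transcribed.
So FenC is not produced.
Turanose is present, so LomD is active.
With repressor LomD bound, *ulmZ* is not transcribed.
So UlmZ is not produced.
cAMP is present, so QilC is inactive.
With no repressor bound, *nolH* is transcribed.
So NolH is produced and active.
No repressor is bound and NolH is active, so *purN* is transcribed.
→ *purN* is ON in B.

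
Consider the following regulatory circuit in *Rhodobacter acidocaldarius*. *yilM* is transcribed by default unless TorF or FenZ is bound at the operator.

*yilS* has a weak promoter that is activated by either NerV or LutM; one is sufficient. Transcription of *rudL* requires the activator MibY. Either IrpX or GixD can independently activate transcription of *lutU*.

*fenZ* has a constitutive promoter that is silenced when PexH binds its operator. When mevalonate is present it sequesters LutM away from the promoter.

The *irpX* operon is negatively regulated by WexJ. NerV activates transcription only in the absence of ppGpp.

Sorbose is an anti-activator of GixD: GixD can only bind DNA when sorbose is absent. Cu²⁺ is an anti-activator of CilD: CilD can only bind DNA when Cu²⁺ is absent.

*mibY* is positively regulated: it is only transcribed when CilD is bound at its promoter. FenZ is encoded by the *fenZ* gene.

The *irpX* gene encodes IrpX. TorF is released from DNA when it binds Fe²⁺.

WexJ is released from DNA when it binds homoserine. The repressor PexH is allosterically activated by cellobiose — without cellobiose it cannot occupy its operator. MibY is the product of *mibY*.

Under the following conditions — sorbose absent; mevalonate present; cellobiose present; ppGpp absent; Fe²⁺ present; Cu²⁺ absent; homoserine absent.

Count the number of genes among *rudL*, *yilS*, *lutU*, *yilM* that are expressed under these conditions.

Cu²⁺ is absent, so CilD is active.
No repressor is bound and CilD is active, so *mibY* is transcribed.
So MibY is produced and active.
No repressor is bound and MibY is active, so *rudL* is transcribed.
→ *rudL* is ON.
ppGpp is absent, so NerV is active.
Mevalonate is present, so LutM is inactive.
Activator NerV is present, so *yilS* is transcribed.
→ *yilS* is ON.
Homoserine is absent, so WexJ is active.
With repressor WexJ bound, *irpX* is not transcribed.
So IrpX is not produced.
Sorbose is absent, so GixD is active.
Activator GixD is present, so *lutU* is transcribed.
→ *lutU* is ON.
Fe²⁺ is present, so TorF is inactive.
Cellobiose is present, so PexH is active.
With repressor PexH bound, *fenZ* is not transcribed.
So FenZ is not produced.
With no repressor bound, *yilM* is transcribed.
→ *yilM* is ON.
4 of the 4 genes are transcribed.

4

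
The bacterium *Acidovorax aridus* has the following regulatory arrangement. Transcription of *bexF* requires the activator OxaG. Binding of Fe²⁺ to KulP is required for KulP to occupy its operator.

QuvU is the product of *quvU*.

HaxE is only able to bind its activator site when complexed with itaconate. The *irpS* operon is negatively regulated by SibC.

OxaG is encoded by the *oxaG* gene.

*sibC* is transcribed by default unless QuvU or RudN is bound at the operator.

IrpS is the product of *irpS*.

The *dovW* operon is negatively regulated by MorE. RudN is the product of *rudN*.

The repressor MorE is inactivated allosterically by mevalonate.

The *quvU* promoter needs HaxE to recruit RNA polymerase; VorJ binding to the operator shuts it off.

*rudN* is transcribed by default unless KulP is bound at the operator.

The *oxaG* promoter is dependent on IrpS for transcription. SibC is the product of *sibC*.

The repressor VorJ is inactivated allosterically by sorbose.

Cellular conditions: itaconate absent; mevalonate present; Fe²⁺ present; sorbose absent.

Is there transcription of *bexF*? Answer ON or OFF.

Sorbose is absent, so VorJ is active.
Itaconate is absent, so HaxE is inactive.
With repressor VorJ bound, *quvU* is not transcribed.
So QuvU is not produced.
Fe²⁺ is present, so KulP is active.
With repressor KulP bound, *rudN* is not transcribed.
So RudN is not produced.
With no repressor bound, *sibC* is transcribed.
So SibC is produced and active.
With repressor SibC bound, *irpS* is not transcribed.
So IrpS is not produced.
Required activator IrpS is absent, so *oxaG* is not transcribed.
So OxaG is not produced.
Required activator OxaG is absent, so *bexF* is not transcribed.

OFF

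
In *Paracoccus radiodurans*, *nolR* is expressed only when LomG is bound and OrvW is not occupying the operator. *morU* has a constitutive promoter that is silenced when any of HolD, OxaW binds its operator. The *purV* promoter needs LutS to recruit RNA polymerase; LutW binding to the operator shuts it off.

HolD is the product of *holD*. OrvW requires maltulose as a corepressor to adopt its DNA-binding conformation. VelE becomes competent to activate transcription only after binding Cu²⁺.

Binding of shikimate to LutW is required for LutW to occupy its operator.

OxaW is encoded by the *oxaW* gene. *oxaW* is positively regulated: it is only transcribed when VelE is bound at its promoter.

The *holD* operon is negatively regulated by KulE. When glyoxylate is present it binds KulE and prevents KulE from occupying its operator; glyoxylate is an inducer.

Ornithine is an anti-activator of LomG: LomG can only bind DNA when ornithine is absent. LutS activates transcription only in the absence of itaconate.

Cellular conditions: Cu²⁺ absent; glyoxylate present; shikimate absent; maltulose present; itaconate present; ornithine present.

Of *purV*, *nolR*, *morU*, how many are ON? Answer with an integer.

0

Itaconate is present, so LutS is inactive.
Shikimate is absent, so LutW is inactive.
Required activator LutS is absent, so *purV* is not transcribed.
→ *purV* is OFF.
Maltulose is present, so OrvW is active.
Ornithine is present, so LomG is inactive.
With repressor OrvW bound, *nolR* is not transcribed.
→ *nolR* is OFF.
Glyoxylate is present, so KulE is inactive.
With no repressor bound, *holD* is transcribed.
So HolD is produced and active.
Cu²⁺ is absent, so VelE is inactive.
Required activator VelE is absent, so *oxaW* is not transcribed.
So OxaW is not produced.
With repressor HolD bound, *morU* is not transcribed.
→ *morU* is OFF.
0 of the 3 genes are transcribed.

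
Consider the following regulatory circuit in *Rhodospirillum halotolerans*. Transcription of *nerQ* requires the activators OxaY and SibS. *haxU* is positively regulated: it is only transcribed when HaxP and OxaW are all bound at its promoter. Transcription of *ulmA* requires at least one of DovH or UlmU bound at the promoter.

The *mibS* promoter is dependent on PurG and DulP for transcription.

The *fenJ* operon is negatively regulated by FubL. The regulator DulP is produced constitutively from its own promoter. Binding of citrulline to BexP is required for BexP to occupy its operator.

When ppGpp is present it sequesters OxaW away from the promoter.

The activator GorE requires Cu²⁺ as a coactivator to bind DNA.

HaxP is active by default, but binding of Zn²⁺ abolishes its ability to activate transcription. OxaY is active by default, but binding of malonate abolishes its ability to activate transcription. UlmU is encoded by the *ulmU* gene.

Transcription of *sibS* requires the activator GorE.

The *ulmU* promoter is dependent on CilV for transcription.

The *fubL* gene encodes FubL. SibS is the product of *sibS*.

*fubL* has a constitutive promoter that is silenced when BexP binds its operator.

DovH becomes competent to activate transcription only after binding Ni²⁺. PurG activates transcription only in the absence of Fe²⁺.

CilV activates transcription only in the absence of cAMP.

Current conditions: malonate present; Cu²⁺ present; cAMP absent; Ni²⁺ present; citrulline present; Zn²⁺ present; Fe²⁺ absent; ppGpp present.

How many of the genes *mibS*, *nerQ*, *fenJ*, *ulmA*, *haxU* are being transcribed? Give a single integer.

3

Fe²⁺ is absent, so PurG is active.
DulP is produced constitutively and is active.
No repressor is bound and PurG and DulP are active, so *mibS* is transcribed.
→ *mibS* is ON.
Malonate is present, so OxaY is inactive.
Cu²⁺ is present, so GorE is active.
No repressor is bound and GorE is active, so *sibS* is transcribed.
So SibS is produced and active.
Required activator OxaY is absent, so *nerQ* is not transcribed.
→ *nerQ* is OFF.
Citrulline is present, so BexP is active.
With repressor BexP bound, *fubL* is not transcribed.
So FubL is not produced.
With no repressor bound, *fenJ* is transcribed.
→ *fenJ* is ON.
Ni²⁺ is present, so DovH is active.
cAMP is absent, so CilV is active.
No repressor is bound and CilV is active, so *ulmU* is transcribed.
So UlmU is produced and active.
Activator DovH is present, so *ulmA* is transcribed.
→ *ulmA* is ON.
Zn²⁺ is present, so HaxP is inactive.
ppGpp is present, so OxaW is inactive.
Required activator HaxP is absent, so *haxU* is not transcribed.
→ *haxU* is OFF.
3 of the 5 genes are transcribed.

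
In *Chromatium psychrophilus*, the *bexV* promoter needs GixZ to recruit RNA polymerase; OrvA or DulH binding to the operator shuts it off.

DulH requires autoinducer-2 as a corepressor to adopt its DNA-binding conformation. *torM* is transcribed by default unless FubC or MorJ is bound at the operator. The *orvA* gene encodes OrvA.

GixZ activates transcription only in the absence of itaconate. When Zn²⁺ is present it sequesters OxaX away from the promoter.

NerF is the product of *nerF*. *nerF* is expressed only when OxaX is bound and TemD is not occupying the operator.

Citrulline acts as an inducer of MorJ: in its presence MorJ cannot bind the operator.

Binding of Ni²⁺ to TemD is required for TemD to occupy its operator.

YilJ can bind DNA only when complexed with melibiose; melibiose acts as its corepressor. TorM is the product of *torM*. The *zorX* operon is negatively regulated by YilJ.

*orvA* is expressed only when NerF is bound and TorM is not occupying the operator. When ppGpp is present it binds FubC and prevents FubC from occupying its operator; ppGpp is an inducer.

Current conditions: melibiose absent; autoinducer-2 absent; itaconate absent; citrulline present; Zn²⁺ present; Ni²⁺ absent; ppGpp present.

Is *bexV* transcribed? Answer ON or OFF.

ON

ppGpp is present, so FubC is inactive.
Citrulline is present, so MorJ is inactive.
With no repressor bound, *torM* is transcribed.
So TorM is produced and active.
Zn²⁺ is present, so OxaX is inactive.
Ni²⁺ is absent, so TemD is inactive.
Required activator OxaX is absent, so *nerF* is not transcribed.
So NerF is not produced.
With repressor TorM bound, *orvA* is not transcribed.
So OrvA is not produced.
Autoinducer-2 is absent, so DulH is inactive.
Itaconate is absent, so GixZ is active.
No repressor is bound and GixZ is active, so *bexV* is transcribed.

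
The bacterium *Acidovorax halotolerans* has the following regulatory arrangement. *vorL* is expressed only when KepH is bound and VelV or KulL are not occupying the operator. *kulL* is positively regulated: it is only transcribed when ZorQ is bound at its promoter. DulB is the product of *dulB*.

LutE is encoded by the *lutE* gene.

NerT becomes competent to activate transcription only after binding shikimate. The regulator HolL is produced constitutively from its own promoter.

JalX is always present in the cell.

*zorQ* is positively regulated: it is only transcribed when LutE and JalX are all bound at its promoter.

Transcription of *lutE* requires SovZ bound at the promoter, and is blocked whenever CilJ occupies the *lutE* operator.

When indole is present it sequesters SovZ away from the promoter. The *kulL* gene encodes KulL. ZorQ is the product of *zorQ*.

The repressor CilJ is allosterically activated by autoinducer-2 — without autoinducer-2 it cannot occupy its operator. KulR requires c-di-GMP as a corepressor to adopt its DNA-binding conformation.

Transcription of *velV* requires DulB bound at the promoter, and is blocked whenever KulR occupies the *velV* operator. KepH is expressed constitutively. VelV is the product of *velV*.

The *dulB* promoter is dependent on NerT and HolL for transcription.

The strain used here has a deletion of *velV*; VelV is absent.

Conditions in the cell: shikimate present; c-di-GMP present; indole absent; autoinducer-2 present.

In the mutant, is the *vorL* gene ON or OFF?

ON

VelV is non-functional in this strain, so it has no effect.
KepH is produced constitutively and is active.
Autoinducer-2 is present, so CilJ is active.
Indole is absent, so SovZ is active.
With repressor CilJ bound, *lutE* is not transcribed.
So LutE is not produced.
JalX is produced constitutively and is active.
Required activator LutE is absent, so *zorQ* is not transcribed.
So ZorQ is not produced.
Required activator ZorQ is absent, so *kulL* is not transcribed.
So KulL is not produced.
No repressor is bound and KepH is active, so *vorL* is transcribed.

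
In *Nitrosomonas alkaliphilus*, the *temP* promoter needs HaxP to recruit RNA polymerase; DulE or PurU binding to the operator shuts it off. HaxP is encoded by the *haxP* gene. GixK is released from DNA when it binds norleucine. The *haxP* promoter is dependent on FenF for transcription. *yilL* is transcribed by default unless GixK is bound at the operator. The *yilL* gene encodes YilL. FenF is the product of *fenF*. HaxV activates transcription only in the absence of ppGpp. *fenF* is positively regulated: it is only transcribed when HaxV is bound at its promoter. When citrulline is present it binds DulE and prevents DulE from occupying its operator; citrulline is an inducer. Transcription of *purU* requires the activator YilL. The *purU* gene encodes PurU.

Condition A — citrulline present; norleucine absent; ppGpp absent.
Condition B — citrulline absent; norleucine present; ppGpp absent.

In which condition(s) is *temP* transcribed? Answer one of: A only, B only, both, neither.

A only

Condition A:
Citrulline is present, so DulE is inactive.
Norleucine is absent, so GixK is active.
With repressor GixK bound, *yilL* is not transcribed.
So YilL is not produced.
Required activator YilL is absent, so *purU* is not transcribed.
So PurU is not produced.
ppGpp is absent, so HaxV is active.
No repressor is bound and HaxV is active, so *fenF* is transcribed.
So FenF is produced and active.
No repressor is bound and FenF is active, so *haxP* is transcribed.
So HaxP is produced and active.
No repressor is bound and HaxP is active, so *temP* is transcribed.
→ *temP* is ON in A.
Condition B:
Citrulline is absent, so DulE is active.
Norleucine is present, so GixK is inactive.
With no repressor bound, *yilL* is transcribed.
So YilL is produced and active.
No repressor is bound and YilL is active, so *purU* is transcribed.
So PurU is produced and active.
ppGpp is absent, so HaxV is active.
No repressor is bound and HaxV is active, so *fenF* is transcribed.
So FenF is produced and active.
No repressor is bound and FenF is active, so *haxP* is transcribed.
So HaxP is produced and active.
With repressor DulE bound, *temP* is not transcribed.
→ *temP* is OFF in B.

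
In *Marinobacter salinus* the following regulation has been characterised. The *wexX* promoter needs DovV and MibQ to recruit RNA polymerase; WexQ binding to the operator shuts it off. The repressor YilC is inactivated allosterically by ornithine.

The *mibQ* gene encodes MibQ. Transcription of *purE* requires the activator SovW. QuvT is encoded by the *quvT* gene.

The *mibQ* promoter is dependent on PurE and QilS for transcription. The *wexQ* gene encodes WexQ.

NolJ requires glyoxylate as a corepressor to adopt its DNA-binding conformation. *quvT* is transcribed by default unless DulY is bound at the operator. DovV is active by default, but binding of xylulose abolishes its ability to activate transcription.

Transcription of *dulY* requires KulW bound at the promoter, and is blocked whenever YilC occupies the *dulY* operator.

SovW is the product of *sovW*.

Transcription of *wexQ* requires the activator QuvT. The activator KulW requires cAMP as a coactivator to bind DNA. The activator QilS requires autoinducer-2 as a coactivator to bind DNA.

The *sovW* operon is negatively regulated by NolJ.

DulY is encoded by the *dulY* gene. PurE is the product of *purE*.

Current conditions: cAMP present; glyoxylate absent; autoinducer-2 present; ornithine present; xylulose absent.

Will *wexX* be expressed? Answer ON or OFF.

ON

Xylulose is absent, so DovV is active.
Ornithine is present, so YilC is inactive.
cAMP is present, so KulW is active.
No repressor is bound and KulW is active, so *dulY* is transcribed.
So DulY is produced and active.
With repressor DulY bound, *quvT* is not transcribed.
So QuvT is not produced.
Required activator QuvT is absent, so *wexQ* is not transcribed.
So WexQ is not produced.
Glyoxylate is absent, so NolJ is inactive.
With no repressor bound, *sovW* is transcribed.
So SovW is produced and active.
No repressor is bound and SovW is active, so *purE* is transcribed.
So PurE is produced and active.
Autoinducer-2 is present, so QilS is active.
No repressor is bound and PurE and QilS are active, so *mibQ* is transcribed.
So MibQ is produced and active.
No repressor is bound and DovV and MibQ are active, so *wexX* is transcribed.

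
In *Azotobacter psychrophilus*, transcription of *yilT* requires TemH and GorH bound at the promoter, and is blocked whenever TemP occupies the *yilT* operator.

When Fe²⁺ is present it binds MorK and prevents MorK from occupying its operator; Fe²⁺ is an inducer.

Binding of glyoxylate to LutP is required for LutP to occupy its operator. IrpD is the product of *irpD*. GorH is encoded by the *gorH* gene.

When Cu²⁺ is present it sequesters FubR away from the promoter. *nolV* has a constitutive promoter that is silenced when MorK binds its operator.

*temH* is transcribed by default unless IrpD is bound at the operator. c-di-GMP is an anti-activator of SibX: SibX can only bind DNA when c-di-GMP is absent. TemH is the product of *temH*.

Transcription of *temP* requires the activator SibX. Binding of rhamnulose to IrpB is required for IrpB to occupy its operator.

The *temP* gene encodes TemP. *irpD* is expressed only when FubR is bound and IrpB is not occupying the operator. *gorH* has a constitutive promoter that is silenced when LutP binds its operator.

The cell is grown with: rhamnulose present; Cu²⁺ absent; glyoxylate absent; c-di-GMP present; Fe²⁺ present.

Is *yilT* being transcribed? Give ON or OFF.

c-di-GMP is present, so SibX is inactive.
Required activator SibX is absent, so *temP* is not transcribed.
So TemP is not produced.
Rhamnulose is present, so IrpB is active.
Cu²⁺ is absent, so FubR is active.
With repressor IrpB bound, *irpD* is not transcribed.
So IrpD is not produced.
With no repressor bound, *temH* is transcribed.
So TemH is produced and active.
Glyoxylate is absent, so LutP is inactive.
With no repressor bound, *gorH* is transcribed.
So GorH is produced and active.
No repressor is bound and TemH and GorH are active, so *yilT* is transcribed.

ON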